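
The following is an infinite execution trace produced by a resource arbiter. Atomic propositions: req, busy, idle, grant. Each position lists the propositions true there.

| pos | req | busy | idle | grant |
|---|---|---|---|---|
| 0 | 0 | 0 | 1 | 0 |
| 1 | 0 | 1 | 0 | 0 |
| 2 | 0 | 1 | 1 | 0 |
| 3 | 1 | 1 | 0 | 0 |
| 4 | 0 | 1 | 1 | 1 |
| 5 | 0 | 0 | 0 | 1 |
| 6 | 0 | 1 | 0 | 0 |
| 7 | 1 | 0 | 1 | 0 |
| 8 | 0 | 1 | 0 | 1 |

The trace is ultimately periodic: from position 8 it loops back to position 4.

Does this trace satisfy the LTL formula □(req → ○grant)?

req → ○grant holds at every position 0..8, and those are all positions ever visited, so □(req → ○grant) holds.
Positions where req holds: 3, 7.
Check ○grant at each: 3→ok, 7→ok.

Holds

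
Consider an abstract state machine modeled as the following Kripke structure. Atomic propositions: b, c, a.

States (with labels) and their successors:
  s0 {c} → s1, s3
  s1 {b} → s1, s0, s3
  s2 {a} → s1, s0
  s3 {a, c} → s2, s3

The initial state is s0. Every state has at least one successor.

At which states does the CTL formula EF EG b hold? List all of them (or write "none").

States satisfying EG b: {s1}.
States satisfying EF EG b: {s0, s1, s2, s3}.

{s0, s1, s2, s3}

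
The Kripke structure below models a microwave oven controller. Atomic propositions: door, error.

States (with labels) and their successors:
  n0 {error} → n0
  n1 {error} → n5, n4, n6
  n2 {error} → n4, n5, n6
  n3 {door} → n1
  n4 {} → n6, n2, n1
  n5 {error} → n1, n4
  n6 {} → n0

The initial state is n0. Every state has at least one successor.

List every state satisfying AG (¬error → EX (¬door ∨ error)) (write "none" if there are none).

{n0, n1, n2, n3, n4, n5, n6}

States satisfying ¬error → EX (¬door ∨ error): {n0, n1, n2, n3, n4, n5, n6}.
States satisfying AG (¬error → EX (¬door ∨ error)): {n0, n1, n2, n3, n4, n5, n6}.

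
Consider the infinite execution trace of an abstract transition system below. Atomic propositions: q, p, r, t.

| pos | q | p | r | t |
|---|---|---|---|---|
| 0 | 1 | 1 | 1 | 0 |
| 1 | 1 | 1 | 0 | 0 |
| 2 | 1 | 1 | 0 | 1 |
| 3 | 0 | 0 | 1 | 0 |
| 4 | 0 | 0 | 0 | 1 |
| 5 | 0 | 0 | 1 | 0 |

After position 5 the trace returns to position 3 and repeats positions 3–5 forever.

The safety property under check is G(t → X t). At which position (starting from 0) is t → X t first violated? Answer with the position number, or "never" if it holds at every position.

Check t → X t at each position in order: 0 ✓, 1 ✓.
At position 2 the labels are {p, q, t} and the next position 3 has {r}, so t → X t is false there. This is the first violation.

2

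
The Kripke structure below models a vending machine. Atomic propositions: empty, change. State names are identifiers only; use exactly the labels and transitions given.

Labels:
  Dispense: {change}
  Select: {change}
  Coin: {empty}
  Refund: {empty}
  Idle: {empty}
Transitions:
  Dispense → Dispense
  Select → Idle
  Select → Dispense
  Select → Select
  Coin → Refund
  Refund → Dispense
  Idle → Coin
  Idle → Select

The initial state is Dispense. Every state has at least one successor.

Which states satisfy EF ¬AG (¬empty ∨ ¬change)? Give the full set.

States satisfying ¬AG (¬empty ∨ ¬change): ∅.
States satisfying EF ¬AG (¬empty ∨ ¬change): ∅.

none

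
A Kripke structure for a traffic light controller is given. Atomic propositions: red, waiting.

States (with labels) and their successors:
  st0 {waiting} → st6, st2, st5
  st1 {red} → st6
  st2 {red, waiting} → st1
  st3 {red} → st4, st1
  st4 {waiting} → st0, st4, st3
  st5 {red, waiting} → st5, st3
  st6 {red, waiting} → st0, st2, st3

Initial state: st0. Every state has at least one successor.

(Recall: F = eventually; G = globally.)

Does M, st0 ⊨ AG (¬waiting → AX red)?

States satisfying ¬waiting → AX red: {st0, st1, st2, st4, st5, st6}.
States satisfying AG (¬waiting → AX red): ∅.
st3 is reachable from st0 and violates ¬waiting → AX red, so AG fails at st0.
st0 ∉ Sat(AG (¬waiting → AX red)).

Does not hold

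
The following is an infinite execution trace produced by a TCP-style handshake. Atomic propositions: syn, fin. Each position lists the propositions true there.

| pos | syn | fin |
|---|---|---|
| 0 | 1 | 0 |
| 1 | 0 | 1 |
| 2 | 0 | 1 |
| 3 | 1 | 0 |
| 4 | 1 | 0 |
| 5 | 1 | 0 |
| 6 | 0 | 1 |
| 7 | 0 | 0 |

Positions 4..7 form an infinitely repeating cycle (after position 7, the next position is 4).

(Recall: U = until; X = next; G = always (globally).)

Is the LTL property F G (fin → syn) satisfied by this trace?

G (fin → syn) is false at every position 0..7, so it never becomes true and F G (fin → syn) fails.

No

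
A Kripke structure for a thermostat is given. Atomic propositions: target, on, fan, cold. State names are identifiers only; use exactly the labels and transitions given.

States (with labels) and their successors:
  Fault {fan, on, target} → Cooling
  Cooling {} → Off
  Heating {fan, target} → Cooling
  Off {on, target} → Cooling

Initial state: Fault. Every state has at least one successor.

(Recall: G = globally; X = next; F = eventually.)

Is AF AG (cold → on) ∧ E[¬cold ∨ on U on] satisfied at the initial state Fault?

Holds

States satisfying AG (cold → on): {Fault, Cooling, Heating, Off}.
States satisfying AF AG (cold → on): {Fault, Cooling, Heating, Off}.
States satisfying ¬cold ∨ on: {Fault, Cooling, Heating, Off}.
States satisfying on: {Fault, Off}.
States satisfying E[¬cold ∨ on U on]: {Fault, Cooling, Heating, Off}.
States satisfying AF AG (cold → on) ∧ E[¬cold ∨ on U on]: {Fault, Cooling, Heating, Off}.
Fault ∈ Sat(AF AG (cold → on) ∧ E[¬cold ∨ on U on]).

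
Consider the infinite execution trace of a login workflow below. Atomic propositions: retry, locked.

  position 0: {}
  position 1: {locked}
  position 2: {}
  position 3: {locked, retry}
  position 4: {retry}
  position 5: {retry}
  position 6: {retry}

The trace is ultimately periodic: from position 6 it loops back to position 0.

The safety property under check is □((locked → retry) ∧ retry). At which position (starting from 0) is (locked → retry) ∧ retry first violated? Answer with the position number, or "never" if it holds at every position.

At position 0 the labels are {}, so (locked → retry) ∧ retry is false there. This is the first violation.

0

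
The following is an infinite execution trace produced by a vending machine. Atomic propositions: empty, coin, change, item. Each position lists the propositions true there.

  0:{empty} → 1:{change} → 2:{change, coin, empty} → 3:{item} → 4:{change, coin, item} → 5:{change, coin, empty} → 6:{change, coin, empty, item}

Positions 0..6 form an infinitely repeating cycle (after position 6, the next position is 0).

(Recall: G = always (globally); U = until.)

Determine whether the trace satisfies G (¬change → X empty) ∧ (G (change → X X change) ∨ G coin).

Violated

¬change → X empty must hold at every position from 0 onward. It fails at position 0, so G (¬change → X empty) is false.
Positions where ¬change holds: 0, 3.
Check X empty at each: 0→fails, 3→fails.
At position 0: G (¬change → X empty) is false; G (change → X X change) ∨ G coin is false; so G (¬change → X empty) ∧ (G (change → X X change) ∨ G coin) is false.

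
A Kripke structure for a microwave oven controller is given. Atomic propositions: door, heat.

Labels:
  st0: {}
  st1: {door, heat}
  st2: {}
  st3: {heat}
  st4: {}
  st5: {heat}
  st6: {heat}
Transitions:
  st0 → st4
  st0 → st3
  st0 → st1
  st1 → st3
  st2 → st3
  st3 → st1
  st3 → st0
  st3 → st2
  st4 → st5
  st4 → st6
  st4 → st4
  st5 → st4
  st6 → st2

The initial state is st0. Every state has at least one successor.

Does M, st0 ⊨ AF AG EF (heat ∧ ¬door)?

Yes

States satisfying AG EF (heat ∧ ¬door): {st0, st1, st2, st3, st4, st5, st6}.
States satisfying AF AG EF (heat ∧ ¬door): {st0, st1, st2, st3, st4, st5, st6}.
st0 ∈ Sat(AF AG EF (heat ∧ ¬door)).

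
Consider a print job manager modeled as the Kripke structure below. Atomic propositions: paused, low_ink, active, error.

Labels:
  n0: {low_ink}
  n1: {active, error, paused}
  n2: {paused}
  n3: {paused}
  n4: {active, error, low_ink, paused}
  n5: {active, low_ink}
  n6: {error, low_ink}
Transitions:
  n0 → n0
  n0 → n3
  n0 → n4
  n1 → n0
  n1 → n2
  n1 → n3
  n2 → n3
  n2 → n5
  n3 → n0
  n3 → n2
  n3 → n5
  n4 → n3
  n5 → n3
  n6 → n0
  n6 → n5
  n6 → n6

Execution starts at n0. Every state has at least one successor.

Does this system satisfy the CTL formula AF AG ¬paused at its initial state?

No

States satisfying AG ¬paused: ∅.
States satisfying AF AG ¬paused: ∅.
There is a path from n0 along which AG ¬paused never holds.
n0 ∉ Sat(AF AG ¬paused).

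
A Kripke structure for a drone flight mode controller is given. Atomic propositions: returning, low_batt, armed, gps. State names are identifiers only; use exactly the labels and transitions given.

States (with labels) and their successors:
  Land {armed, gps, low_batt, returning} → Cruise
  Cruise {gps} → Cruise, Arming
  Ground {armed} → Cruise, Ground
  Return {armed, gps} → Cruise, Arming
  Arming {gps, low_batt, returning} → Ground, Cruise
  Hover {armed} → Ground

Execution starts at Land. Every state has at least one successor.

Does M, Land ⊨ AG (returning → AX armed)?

States satisfying returning → AX armed: {Cruise, Ground, Return, Hover}.
States satisfying AG (returning → AX armed): ∅.
Arming is reachable from Land and violates returning → AX armed, so AG fails at Land.
Land ∉ Sat(AG (returning → AX armed)).

Violated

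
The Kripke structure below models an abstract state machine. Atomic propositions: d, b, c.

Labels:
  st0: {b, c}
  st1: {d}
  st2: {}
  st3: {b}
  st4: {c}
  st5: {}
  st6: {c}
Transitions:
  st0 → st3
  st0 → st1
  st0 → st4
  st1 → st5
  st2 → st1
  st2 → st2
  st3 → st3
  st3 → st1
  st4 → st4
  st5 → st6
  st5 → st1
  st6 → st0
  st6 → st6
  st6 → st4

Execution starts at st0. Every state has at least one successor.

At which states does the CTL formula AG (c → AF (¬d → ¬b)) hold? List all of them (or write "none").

States satisfying c → AF (¬d → ¬b): {st1, st2, st3, st4, st5, st6}.
States satisfying AG (c → AF (¬d → ¬b)): {st4}.

{st4}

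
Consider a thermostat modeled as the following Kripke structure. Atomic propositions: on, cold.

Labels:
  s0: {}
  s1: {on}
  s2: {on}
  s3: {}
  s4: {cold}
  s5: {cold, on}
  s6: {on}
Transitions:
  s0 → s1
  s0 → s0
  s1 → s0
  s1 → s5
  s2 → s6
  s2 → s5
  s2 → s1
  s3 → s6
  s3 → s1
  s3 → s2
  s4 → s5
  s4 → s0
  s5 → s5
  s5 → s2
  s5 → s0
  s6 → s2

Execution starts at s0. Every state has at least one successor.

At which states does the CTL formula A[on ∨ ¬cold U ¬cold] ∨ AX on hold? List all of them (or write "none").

{s0, s1, s2, s3, s6}

States satisfying on ∨ ¬cold: {s0, s1, s2, s3, s5, s6}.
States satisfying ¬cold: {s0, s1, s2, s3, s6}.
States satisfying A[on ∨ ¬cold U ¬cold]: {s0, s1, s2, s3, s6}.
States satisfying on: {s1, s2, s5, s6}.
States satisfying AX on: {s2, s3, s6}.
States satisfying A[on ∨ ¬cold U ¬cold] ∨ AX on: {s0, s1, s2, s3, s6}.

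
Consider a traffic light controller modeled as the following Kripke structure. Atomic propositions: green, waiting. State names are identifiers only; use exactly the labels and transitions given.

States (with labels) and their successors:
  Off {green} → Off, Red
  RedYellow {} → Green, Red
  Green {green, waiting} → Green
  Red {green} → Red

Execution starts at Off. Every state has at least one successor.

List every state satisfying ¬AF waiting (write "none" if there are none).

{Off, RedYellow, Red}

States satisfying waiting: {Green}.
States satisfying AF waiting: {Green}.
States satisfying ¬AF waiting: {Off, RedYellow, Red}.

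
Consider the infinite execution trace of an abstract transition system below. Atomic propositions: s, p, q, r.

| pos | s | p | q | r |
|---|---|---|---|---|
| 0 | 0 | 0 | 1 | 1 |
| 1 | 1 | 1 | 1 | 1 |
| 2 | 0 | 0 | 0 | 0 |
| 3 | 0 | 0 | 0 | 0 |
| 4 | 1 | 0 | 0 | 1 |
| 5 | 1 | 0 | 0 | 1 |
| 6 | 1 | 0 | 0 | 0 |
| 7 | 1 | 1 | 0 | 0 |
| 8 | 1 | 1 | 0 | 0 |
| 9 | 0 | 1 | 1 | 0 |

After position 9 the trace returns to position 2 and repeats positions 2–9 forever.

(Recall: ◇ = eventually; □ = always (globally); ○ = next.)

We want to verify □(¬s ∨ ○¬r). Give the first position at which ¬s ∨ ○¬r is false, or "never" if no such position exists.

Check ¬s ∨ ○¬r at each position in order: 0 ✓, 1 ✓, 2 ✓, 3 ✓.
At position 4 the labels are {r, s} and the next position 5 has {r, s}, so ¬s ∨ ○¬r is false there. This is the first violation.

4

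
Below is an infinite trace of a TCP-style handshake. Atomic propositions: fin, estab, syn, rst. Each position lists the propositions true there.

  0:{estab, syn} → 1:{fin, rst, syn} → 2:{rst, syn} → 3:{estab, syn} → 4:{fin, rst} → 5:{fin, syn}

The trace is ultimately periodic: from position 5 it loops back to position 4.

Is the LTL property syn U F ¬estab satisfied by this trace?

Holds

Walking from position 0: F ¬estab first holds at position 0, and syn holds at every earlier position along the way, so syn U F ¬estab holds.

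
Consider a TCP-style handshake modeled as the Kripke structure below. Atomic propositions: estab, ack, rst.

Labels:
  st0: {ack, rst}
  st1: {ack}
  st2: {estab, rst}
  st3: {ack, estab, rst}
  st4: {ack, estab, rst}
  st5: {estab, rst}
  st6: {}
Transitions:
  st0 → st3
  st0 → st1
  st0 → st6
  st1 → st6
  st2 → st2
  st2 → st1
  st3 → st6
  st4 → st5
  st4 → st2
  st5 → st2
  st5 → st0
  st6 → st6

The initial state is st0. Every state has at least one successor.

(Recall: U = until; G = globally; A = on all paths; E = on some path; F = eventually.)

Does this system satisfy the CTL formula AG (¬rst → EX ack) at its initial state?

Does not hold

States satisfying ¬rst → EX ack: {st0, st2, st3, st4, st5}.
States satisfying AG (¬rst → EX ack): ∅.
st1 is reachable from st0 and violates ¬rst → EX ack, so AG fails at st0.
st0 ∉ Sat(AG (¬rst → EX ack)).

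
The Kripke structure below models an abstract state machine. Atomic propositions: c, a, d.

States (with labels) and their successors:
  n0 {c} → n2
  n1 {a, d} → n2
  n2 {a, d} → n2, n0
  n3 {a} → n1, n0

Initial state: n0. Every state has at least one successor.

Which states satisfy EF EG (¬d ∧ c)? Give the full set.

none

States satisfying EG (¬d ∧ c): ∅.
States satisfying EF EG (¬d ∧ c): ∅.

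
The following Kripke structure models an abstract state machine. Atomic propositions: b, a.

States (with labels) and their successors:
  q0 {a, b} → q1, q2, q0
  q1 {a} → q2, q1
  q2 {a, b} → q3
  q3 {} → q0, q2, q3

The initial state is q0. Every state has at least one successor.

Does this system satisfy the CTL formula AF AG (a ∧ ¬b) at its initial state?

No

States satisfying AG (a ∧ ¬b): ∅.
States satisfying AF AG (a ∧ ¬b): ∅.
There is a path from q0 along which AG (a ∧ ¬b) never holds.
q0 ∉ Sat(AF AG (a ∧ ¬b)).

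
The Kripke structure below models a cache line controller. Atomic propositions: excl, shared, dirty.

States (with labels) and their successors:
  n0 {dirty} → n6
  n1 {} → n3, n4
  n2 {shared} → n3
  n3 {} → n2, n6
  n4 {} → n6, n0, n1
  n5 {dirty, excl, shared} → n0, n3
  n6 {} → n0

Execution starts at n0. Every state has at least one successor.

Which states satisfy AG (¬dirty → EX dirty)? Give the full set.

{n0, n6}

States satisfying ¬dirty → EX dirty: {n0, n4, n5, n6}.
States satisfying AG (¬dirty → EX dirty): {n0, n6}.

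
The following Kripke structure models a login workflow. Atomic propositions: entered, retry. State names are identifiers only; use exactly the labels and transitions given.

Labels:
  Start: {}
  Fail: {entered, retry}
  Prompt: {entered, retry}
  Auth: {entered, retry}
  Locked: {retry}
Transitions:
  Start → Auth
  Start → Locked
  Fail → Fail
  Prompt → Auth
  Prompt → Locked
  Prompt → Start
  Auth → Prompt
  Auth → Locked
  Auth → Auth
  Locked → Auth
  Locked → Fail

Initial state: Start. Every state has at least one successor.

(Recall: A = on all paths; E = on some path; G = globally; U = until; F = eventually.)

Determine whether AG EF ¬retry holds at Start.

States satisfying EF ¬retry: {Start, Prompt, Auth, Locked}.
States satisfying AG EF ¬retry: ∅.
Fail is reachable from Start and violates EF ¬retry, so AG fails at Start.
Start ∉ Sat(AG EF ¬retry).

Violated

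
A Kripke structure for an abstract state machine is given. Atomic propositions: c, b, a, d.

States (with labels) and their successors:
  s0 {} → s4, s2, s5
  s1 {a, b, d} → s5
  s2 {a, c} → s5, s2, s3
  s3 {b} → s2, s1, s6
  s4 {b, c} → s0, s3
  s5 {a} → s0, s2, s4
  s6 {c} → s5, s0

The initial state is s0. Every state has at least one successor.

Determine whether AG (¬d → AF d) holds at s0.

Violated

States satisfying ¬d → AF d: {s1}.
States satisfying AG (¬d → AF d): ∅.
s0 is reachable from s0 and violates ¬d → AF d, so AG fails at s0.
s0 ∉ Sat(AG (¬d → AF d)).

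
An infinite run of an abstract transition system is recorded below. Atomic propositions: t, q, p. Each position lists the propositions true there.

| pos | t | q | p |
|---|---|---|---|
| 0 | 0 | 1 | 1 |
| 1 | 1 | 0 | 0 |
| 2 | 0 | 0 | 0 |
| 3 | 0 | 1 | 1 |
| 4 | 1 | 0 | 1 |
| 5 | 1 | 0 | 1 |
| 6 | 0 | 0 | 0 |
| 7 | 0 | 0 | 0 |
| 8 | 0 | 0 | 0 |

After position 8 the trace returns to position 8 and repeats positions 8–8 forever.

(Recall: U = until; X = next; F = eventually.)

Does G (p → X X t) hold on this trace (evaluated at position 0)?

Does not hold

p → X X t must hold at every position from 0 onward. It fails at position 0, so G (p → X X t) is false.
Positions where p holds: 0, 3, 4, 5.
Check X X t at each: 0→fails, 3→ok, 4→fails, 5→fails.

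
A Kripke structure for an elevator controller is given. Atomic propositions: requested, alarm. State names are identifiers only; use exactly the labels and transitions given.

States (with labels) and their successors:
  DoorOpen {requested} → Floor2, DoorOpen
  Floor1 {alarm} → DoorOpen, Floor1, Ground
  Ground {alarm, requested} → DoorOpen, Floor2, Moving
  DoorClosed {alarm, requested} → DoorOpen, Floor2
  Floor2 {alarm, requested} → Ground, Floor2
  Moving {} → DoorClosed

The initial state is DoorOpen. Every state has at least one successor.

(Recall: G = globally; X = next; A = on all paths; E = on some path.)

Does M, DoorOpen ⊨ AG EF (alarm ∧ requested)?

States satisfying EF (alarm ∧ requested): {DoorOpen, Floor1, Ground, DoorClosed, Floor2, Moving}.
States satisfying AG EF (alarm ∧ requested): {DoorOpen, Floor1, Ground, DoorClosed, Floor2, Moving}.
Every state reachable from DoorOpen satisfies EF (alarm ∧ requested).
DoorOpen ∈ Sat(AG EF (alarm ∧ requested)).

Satisfied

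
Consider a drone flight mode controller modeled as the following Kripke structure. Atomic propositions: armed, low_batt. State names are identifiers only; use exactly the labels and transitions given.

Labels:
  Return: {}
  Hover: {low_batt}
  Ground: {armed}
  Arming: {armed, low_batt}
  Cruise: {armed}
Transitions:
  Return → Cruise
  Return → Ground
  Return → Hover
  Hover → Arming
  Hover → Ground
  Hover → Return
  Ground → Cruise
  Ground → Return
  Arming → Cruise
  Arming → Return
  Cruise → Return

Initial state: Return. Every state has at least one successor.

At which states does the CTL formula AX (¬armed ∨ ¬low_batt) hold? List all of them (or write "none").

States satisfying ¬armed ∨ ¬low_batt: {Return, Hover, Ground, Cruise}.
States satisfying AX (¬armed ∨ ¬low_batt): {Return, Ground, Arming, Cruise}.

{Return, Ground, Arming, Cruise}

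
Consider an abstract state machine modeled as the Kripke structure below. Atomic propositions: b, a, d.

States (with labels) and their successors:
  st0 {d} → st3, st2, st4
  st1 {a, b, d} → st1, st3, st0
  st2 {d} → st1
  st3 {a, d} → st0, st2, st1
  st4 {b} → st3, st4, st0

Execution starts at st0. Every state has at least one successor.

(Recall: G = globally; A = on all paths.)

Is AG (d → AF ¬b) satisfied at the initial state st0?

No

States satisfying d → AF ¬b: {st0, st2, st3, st4}.
States satisfying AG (d → AF ¬b): ∅.
st1 is reachable from st0 and violates d → AF ¬b, so AG fails at st0.
st0 ∉ Sat(AG (d → AF ¬b)).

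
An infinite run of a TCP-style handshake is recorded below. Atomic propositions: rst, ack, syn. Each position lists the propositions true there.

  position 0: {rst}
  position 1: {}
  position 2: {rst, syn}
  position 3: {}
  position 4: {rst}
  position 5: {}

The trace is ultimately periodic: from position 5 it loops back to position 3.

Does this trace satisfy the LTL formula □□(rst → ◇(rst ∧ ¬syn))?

□(rst → ◇(rst ∧ ¬syn)) holds at every position 0..5, and those are all positions ever visited, so □□(rst → ◇(rst ∧ ¬syn)) holds.

Satisfied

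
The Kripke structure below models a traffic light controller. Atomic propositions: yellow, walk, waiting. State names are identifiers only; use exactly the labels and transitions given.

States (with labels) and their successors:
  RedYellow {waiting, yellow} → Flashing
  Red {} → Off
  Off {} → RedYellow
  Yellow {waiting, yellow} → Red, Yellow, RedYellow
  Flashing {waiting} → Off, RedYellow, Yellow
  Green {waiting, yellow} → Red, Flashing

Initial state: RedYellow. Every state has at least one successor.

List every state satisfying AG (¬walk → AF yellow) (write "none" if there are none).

States satisfying ¬walk → AF yellow: {RedYellow, Red, Off, Yellow, Flashing, Green}.
States satisfying AG (¬walk → AF yellow): {RedYellow, Red, Off, Yellow, Flashing, Green}.

{RedYellow, Red, Off, Yellow, Flashing, Green}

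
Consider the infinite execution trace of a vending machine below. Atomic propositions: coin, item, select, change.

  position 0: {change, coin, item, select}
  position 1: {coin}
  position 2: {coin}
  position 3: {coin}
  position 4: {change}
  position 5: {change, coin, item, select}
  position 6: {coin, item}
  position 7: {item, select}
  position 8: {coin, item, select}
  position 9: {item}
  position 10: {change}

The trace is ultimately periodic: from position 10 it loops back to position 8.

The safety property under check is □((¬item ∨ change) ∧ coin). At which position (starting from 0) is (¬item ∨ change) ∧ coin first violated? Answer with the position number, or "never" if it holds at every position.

4

Check (¬item ∨ change) ∧ coin at each position in order: 0 ✓, 1 ✓, 2 ✓, 3 ✓.
At position 4 the labels are {change}, so (¬item ∨ change) ∧ coin is false there. This is the first violation.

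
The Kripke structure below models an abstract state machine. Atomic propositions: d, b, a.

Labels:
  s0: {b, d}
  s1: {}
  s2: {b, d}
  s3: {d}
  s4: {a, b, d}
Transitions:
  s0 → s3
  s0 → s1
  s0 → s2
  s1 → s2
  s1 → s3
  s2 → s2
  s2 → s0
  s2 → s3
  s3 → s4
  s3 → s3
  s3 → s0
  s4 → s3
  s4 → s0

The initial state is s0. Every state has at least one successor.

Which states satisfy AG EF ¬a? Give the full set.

{s0, s1, s2, s3, s4}

States satisfying EF ¬a: {s0, s1, s2, s3, s4}.
States satisfying AG EF ¬a: {s0, s1, s2, s3, s4}.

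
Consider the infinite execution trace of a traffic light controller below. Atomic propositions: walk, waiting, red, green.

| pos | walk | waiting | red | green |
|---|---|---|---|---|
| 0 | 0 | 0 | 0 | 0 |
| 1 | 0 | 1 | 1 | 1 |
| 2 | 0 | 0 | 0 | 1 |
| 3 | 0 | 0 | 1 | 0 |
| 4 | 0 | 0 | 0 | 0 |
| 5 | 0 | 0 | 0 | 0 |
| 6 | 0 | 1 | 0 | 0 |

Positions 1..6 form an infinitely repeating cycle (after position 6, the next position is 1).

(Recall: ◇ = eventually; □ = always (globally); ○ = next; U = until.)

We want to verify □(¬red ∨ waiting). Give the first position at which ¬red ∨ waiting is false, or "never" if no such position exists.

Check ¬red ∨ waiting at each position in order: 0 ✓, 1 ✓, 2 ✓.
At position 3 the labels are {red}, so ¬red ∨ waiting is false there. This is the first violation.

3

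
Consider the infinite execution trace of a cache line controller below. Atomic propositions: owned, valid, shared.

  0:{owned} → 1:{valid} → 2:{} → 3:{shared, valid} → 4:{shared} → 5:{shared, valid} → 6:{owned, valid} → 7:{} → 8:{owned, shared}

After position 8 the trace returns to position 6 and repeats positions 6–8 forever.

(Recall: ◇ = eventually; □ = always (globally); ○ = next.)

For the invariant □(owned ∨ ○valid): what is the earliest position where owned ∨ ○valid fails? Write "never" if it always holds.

Check owned ∨ ○valid at each position in order: 0 ✓.
At position 1 the labels are {valid} and the next position 2 has {}, so owned ∨ ○valid is false there. This is the first violation.

1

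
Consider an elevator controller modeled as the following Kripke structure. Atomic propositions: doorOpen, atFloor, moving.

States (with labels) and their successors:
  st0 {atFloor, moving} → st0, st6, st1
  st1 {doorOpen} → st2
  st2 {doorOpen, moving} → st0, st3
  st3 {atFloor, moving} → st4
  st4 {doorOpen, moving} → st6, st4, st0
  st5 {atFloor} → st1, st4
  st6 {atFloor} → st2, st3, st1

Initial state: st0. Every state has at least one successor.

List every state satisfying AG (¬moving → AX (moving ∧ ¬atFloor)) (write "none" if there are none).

none

States satisfying ¬moving → AX (moving ∧ ¬atFloor): {st0, st1, st2, st3, st4}.
States satisfying AG (¬moving → AX (moving ∧ ¬atFloor)): ∅.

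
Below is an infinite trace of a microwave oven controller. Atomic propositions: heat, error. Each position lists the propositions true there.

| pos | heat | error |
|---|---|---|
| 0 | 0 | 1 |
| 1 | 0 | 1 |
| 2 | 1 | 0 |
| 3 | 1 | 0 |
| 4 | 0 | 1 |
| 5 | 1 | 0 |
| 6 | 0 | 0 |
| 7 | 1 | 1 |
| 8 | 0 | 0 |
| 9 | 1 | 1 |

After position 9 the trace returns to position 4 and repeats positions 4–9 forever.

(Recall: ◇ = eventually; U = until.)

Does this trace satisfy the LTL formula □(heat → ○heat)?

heat → ○heat must hold at every position from 0 onward. It fails at position 3, so □(heat → ○heat) is false.
Positions where heat holds: 2, 3, 5, 7, 9.
Check ○heat at each: 2→ok, 3→fails, 5→fails, 7→fails, 9→fails.

Violated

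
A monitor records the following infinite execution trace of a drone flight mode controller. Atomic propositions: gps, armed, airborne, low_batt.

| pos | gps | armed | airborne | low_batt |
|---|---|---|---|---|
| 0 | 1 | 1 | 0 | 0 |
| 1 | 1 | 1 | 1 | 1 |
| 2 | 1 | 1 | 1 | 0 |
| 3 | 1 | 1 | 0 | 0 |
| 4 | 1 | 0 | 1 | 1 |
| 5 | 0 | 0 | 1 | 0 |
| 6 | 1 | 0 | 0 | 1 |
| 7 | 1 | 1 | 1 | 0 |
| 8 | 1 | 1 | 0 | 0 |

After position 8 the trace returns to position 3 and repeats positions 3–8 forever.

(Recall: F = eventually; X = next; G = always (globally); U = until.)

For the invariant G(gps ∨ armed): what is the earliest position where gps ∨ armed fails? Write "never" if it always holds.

Check gps ∨ armed at each position in order: 0 ✓, 1 ✓, 2 ✓, 3 ✓, 4 ✓.
At position 5 the labels are {airborne}, so gps ∨ armed is false there. This is the first violation.

5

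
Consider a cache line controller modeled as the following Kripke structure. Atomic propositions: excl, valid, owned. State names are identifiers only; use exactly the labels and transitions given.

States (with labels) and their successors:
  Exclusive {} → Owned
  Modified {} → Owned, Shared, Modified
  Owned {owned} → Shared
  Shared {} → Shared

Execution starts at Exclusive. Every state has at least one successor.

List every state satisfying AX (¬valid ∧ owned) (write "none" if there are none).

States satisfying ¬valid ∧ owned: {Owned}.
States satisfying AX (¬valid ∧ owned): {Exclusive}.

{Exclusive}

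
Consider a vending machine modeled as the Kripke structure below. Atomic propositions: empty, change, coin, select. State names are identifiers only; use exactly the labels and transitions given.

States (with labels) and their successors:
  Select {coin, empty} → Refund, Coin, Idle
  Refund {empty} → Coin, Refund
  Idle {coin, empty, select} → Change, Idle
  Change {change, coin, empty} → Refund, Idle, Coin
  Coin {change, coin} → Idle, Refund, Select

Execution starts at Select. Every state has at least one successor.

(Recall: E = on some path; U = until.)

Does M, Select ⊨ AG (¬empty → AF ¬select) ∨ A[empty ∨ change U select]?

Yes

States satisfying ¬empty → AF ¬select: {Select, Refund, Idle, Change, Coin}.
States satisfying AG (¬empty → AF ¬select): {Select, Refund, Idle, Change, Coin}.
States satisfying empty ∨ change: {Select, Refund, Idle, Change, Coin}.
States satisfying select: {Idle}.
States satisfying A[empty ∨ change U select]: {Idle}.
States satisfying AG (¬empty → AF ¬select) ∨ A[empty ∨ change U select]: {Select, Refund, Idle, Change, Coin}.
Select ∈ Sat(AG (¬empty → AF ¬select) ∨ A[empty ∨ change U select]).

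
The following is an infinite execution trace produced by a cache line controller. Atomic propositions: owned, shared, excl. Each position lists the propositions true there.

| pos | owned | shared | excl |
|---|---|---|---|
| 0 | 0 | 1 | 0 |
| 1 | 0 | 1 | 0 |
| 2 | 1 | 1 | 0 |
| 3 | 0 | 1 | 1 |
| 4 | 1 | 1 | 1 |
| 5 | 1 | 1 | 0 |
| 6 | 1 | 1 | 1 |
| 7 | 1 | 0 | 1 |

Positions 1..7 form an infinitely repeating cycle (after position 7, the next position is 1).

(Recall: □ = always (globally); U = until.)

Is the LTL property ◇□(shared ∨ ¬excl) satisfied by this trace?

Does not hold

□(shared ∨ ¬excl) is false at every position 0..7, so it never becomes true and ◇□(shared ∨ ¬excl) fails.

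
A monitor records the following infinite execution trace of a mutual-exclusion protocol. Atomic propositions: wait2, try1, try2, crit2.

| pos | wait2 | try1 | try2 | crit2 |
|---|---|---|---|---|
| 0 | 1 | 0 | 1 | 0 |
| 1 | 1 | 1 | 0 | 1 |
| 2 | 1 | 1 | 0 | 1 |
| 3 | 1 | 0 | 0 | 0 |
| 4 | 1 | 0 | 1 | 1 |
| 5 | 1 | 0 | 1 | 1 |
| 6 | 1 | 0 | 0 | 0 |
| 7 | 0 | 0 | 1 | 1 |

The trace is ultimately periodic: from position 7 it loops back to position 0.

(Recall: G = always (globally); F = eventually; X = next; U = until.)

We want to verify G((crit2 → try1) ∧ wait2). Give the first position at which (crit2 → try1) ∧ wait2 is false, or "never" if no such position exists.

Check (crit2 → try1) ∧ wait2 at each position in order: 0 ✓, 1 ✓, 2 ✓, 3 ✓.
At position 4 the labels are {crit2, try2, wait2}, so (crit2 → try1) ∧ wait2 is false there. This is the first violation.

4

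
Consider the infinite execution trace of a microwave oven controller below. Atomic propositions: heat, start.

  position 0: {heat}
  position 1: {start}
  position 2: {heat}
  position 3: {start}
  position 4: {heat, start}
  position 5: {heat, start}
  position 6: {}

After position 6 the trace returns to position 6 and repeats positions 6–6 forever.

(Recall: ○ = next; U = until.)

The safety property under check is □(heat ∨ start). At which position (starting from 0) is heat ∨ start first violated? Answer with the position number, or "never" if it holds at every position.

6

Check heat ∨ start at each position in order: 0 ✓, 1 ✓, 2 ✓, 3 ✓, 4 ✓, 5 ✓.
At position 6 the labels are {}, so heat ∨ start is false there. This is the first violation.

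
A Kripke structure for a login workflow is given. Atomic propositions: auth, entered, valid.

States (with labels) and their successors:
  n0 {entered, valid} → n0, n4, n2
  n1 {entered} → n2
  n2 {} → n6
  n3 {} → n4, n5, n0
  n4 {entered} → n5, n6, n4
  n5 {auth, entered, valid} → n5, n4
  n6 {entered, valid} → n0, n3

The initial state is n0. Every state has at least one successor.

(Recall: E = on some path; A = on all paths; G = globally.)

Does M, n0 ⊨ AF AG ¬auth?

States satisfying AG ¬auth: ∅.
States satisfying AF AG ¬auth: ∅.
There is a path from n0 along which AG ¬auth never holds.
n0 ∉ Sat(AF AG ¬auth).

Violated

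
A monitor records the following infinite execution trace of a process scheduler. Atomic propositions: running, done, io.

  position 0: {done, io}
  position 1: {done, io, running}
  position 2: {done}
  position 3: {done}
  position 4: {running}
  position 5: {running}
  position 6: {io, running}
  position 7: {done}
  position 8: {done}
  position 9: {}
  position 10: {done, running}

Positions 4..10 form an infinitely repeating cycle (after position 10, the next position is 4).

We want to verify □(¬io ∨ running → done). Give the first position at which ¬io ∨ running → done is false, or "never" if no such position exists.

Check ¬io ∨ running → done at each position in order: 0 ✓, 1 ✓, 2 ✓, 3 ✓.
At position 4 the labels are {running}, so ¬io ∨ running → done is false there. This is the first violation.

4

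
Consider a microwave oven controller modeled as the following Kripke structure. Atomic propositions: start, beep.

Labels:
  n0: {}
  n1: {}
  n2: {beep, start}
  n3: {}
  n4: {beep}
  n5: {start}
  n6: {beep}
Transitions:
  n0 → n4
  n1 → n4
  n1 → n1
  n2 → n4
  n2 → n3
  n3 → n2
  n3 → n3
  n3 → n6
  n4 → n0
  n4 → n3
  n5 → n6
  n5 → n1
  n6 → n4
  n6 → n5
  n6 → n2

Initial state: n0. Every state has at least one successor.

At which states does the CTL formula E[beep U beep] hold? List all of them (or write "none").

{n2, n4, n6}

States satisfying beep: {n2, n4, n6}.
States satisfying E[beep U beep]: {n2, n4, n6}.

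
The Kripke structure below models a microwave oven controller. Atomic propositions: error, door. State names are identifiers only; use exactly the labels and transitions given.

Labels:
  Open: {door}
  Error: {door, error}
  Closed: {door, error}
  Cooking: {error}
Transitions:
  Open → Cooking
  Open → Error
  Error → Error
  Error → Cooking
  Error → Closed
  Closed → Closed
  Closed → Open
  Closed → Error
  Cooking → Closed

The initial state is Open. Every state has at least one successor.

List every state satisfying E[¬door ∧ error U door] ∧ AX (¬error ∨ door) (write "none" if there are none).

{Closed, Cooking}

States satisfying ¬door ∧ error: {Cooking}.
States satisfying door: {Open, Error, Closed}.
States satisfying E[¬door ∧ error U door]: {Open, Error, Closed, Cooking}.
States satisfying ¬error ∨ door: {Open, Error, Closed}.
States satisfying AX (¬error ∨ door): {Closed, Cooking}.
States satisfying E[¬door ∧ error U door] ∧ AX (¬error ∨ door): {Closed, Cooking}.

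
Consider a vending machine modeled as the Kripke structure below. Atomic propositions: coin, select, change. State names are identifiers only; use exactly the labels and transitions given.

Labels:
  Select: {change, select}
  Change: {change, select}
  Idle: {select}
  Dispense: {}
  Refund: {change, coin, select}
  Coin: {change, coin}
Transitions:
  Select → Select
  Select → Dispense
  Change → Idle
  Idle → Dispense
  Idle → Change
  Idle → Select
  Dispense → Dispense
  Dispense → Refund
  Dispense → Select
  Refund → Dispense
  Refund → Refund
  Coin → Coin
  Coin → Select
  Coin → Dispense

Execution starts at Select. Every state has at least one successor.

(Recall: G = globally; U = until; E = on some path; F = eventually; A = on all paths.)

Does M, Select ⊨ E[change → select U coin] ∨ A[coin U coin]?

States satisfying change → select: {Select, Change, Idle, Dispense, Refund}.
States satisfying coin: {Refund, Coin}.
States satisfying E[change → select U coin]: {Select, Change, Idle, Dispense, Refund, Coin}.
States satisfying A[coin U coin]: {Refund, Coin}.
States satisfying E[change → select U coin] ∨ A[coin U coin]: {Select, Change, Idle, Dispense, Refund, Coin}.
Select ∈ Sat(E[change → select U coin] ∨ A[coin U coin]).

Yes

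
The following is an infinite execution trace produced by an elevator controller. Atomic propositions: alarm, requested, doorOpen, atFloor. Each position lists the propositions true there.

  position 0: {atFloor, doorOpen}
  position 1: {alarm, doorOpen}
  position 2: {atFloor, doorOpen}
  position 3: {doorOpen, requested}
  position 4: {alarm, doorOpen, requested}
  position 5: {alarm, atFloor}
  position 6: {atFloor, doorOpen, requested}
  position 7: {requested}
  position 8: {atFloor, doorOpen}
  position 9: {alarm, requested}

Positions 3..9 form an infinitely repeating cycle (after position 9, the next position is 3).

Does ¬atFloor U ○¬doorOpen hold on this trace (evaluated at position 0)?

Walking from position 0: at position 0, ○¬doorOpen has not yet held and ¬atFloor fails, so ¬atFloor U ○¬doorOpen is false.

Violated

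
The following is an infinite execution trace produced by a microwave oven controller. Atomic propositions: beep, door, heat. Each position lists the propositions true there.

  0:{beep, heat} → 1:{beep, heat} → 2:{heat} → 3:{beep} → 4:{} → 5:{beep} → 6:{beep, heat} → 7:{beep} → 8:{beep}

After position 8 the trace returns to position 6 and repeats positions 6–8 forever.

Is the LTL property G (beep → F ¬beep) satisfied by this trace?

Violated

beep → F ¬beep must hold at every position from 0 onward. It fails at position 5, so G (beep → F ¬beep) is false.
Positions where beep holds: 0, 1, 3, 5, 6, 7, 8.
Check F ¬beep at each: 0→ok, 1→ok, 3→ok, 5→fails, 6→fails, 7→fails, 8→fails.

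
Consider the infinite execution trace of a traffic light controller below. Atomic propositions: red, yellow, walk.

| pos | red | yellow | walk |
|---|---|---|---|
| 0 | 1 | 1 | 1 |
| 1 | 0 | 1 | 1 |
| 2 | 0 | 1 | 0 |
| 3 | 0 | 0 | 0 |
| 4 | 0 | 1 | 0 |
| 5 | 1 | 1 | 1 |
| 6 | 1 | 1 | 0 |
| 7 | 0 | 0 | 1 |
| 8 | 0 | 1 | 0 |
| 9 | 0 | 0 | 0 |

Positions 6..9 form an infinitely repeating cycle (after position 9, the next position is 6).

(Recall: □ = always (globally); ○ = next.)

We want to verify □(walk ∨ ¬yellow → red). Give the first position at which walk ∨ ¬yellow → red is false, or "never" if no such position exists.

1

Check walk ∨ ¬yellow → red at each position in order: 0 ✓.
At position 1 the labels are {walk, yellow}, so walk ∨ ¬yellow → red is false there. This is the first violation.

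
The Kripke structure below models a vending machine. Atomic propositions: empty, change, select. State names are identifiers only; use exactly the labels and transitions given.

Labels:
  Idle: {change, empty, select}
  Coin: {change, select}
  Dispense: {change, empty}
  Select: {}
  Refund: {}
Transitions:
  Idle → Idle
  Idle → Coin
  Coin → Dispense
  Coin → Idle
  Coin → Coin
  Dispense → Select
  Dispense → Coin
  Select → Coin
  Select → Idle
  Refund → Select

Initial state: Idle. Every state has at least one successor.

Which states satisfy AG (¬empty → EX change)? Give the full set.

{Idle, Coin, Dispense, Select}

States satisfying ¬empty → EX change: {Idle, Coin, Dispense, Select}.
States satisfying AG (¬empty → EX change): {Idle, Coin, Dispense, Select}.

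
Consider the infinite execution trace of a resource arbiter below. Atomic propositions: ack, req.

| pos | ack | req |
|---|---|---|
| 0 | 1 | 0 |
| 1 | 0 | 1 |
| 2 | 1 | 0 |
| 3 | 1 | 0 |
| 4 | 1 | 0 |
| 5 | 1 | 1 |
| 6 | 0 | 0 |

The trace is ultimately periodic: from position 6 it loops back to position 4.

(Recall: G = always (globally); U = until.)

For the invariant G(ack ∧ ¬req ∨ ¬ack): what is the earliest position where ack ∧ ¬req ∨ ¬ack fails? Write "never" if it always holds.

Check ack ∧ ¬req ∨ ¬ack at each position in order: 0 ✓, 1 ✓, 2 ✓, 3 ✓, 4 ✓.
At position 5 the labels are {ack, req}, so ack ∧ ¬req ∨ ¬ack is false there. This is the first violation.

5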